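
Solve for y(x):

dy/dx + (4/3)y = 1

Using integrating factor method:

General solution: y = 3/4 + Ce^(-4x/3)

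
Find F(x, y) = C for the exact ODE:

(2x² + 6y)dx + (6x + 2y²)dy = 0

Verify exactness: ∂M/∂y = ∂N/∂x ✓
Find F(x,y) such that ∂F/∂x = M, ∂F/∂y = N
Solution: 2x³/3 + 6xy + 2y³/3 = C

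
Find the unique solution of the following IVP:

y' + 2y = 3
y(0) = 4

General solution: y = 3/2 + Ce^(-2x)
Applying y(0) = 4: C = 4 - 3/2 = 5/2
Particular solution: y = 3/2 + (5/2)e^(-2x)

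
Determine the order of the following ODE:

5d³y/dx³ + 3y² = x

The order is 3 (highest derivative is of order 3).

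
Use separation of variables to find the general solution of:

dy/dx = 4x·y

Separating variables and integrating:
ln|y| = 2x^2 + C

General solution: y = Ce^(2x^2)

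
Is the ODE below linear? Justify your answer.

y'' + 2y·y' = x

No. Nonlinear (product y·y')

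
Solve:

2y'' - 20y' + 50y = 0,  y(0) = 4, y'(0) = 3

General solution: y = (C₁ + C₂x)e^(5x)
Repeated root r = 5
Applying ICs: C₁ = 4, C₂ = -17
Particular solution: y = (4 - 17x)e^(5x)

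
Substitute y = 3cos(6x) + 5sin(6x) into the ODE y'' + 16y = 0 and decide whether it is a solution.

Verification:
y'' = -108cos(6x) - 180sin(6x)
y'' + 16y ≠ 0 (frequency mismatch: got 36 instead of 16)

No, it is not a solution.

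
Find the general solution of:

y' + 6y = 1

Using integrating factor method:

General solution: y = 1/6 + Ce^(-6x)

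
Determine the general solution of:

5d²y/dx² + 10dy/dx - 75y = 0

Characteristic equation: 5r² + 10r - 75 = 0
Divide by 5: r² + 2r - 15 = 0
Roots: r = 3, -5 (distinct real)
General solution: y = C₁e^(3x) + C₂e^(-5x)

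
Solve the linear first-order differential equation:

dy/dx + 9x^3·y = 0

Using integrating factor method:

General solution: y = Ce^(-9x^4/4)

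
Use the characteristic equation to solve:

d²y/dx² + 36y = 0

Characteristic equation: r² + 36 = 0
Roots: r = ±6i (complex conjugates)
General solution: y = C₁cos(6x) + C₂sin(6x)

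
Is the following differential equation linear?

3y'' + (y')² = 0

No. Nonlinear ((y')² term)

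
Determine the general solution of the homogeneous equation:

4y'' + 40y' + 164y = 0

Characteristic equation: 4r² + 40r + 164 = 0
Divide by 4: r² + 10r + 41 = 0
Roots: r = -5 ± 4i (complex conjugates)
General solution: y = e^(-5x)(C₁cos(4x) + C₂sin(4x))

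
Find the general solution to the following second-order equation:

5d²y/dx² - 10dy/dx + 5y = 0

Characteristic equation: 5r² - 10r + 5 = 0
Divide by 5: r² - 2r + 1 = 0
Factored: (r - 1)² = 0
Repeated root: r = 1
General solution: y = (C₁ + C₂x)e^x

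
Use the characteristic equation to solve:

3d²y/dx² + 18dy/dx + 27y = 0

Characteristic equation: 3r² + 18r + 27 = 0
Divide by 3: r² + 6r + 9 = 0
Factored: (r + 3)² = 0
Repeated root: r = -3
General solution: y = (C₁ + C₂x)e^(-3x)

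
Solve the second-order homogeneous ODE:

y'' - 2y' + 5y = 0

Characteristic equation: r² - 2r + 5 = 0
Roots: r = 1 ± 2i (complex conjugates)
General solution: y = e^x(C₁cos(2x) + C₂sin(2x))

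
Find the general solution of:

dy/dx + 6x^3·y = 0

Using integrating factor method:

General solution: y = Ce^(-3x^4/2)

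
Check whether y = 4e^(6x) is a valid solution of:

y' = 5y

Verification:
y = 4e^(6x)
y' = 24e^(6x)
But 5y = 20e^(6x)
y' ≠ 5y — the derivative does not match

No, it is not a solution.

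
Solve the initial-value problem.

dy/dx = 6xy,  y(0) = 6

General solution: y = Ce^(3x²)
Applying IC y(0) = 6:
Particular solution: y = 6e^(3x²)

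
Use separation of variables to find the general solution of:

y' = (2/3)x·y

Separating variables and integrating:
ln|y| = x^2/3 + C

General solution: y = Ce^(x^2/3)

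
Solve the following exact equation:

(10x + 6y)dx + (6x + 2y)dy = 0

Verify exactness: ∂M/∂y = ∂N/∂x ✓
Find F(x,y) such that ∂F/∂x = M, ∂F/∂y = N
Solution: 5x² + 6xy + y² = C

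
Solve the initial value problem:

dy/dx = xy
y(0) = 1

General solution: y = Ce^(x²/2)
Applying IC y(0) = 1:
Particular solution: y = e^(x²/2)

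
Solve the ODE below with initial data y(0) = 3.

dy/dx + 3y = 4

General solution: y = 4/3 + Ce^(-3x)
Applying y(0) = 3: C = 3 - 4/3 = 5/3
Particular solution: y = 4/3 + (5/3)e^(-3x)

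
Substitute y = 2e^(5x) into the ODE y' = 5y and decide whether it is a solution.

Verification:
y = 2e^(5x)
y' = 10e^(5x)
5y = 10e^(5x)
y' = 5y ✓

Yes, it is a solution.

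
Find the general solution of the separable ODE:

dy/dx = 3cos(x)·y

Separating variables and integrating:
ln|y| = 3sin(x) + C

General solution: y = Ce^(3sin(x))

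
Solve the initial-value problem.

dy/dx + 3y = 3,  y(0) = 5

General solution: y = 1 + Ce^(-3x)
Applying y(0) = 5: C = 5 - 1 = 4
Particular solution: y = 1 + 4e^(-3x)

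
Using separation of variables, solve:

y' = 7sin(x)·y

Separating variables and integrating:
ln|y| = -7cos(x) + C

General solution: y = Ce^(-7cos(x))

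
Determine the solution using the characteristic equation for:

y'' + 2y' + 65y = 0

Characteristic equation: r² + 2r + 65 = 0
Roots: r = -1 ± 8i (complex conjugates)
General solution: y = e^(-x)(C₁cos(8x) + C₂sin(8x))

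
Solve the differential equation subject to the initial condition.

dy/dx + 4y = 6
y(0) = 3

General solution: y = 3/2 + Ce^(-4x)
Applying y(0) = 3: C = 3 - 3/2 = 3/2
Particular solution: y = 3/2 + (3/2)e^(-4x)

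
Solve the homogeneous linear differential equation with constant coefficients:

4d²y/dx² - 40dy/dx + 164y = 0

Characteristic equation: 4r² - 40r + 164 = 0
Divide by 4: r² - 10r + 41 = 0
Roots: r = 5 ± 4i (complex conjugates)
General solution: y = e^(5x)(C₁cos(4x) + C₂sin(4x))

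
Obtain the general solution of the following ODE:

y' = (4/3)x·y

Separating variables and integrating:
ln|y| = 2x^2/3 + C

General solution: y = Ce^(2x^2/3)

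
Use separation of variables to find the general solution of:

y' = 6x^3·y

Separating variables and integrating:
ln|y| = 3x^4/2 + C

General solution: y = Ce^(3x^4/2)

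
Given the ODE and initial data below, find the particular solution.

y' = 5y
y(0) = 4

General solution: y = Ce^(5x)
Applying IC y(0) = 4:
Particular solution: y = 4e^(5x)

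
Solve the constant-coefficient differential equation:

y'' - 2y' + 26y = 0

Characteristic equation: r² - 2r + 26 = 0
Roots: r = 1 ± 5i (complex conjugates)
General solution: y = e^x(C₁cos(5x) + C₂sin(5x))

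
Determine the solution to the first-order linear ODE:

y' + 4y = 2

Using integrating factor method:

General solution: y = 1/2 + Ce^(-4x)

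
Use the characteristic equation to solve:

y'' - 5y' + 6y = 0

Characteristic equation: r² - 5r + 6 = 0
Roots: r = 2, 3 (distinct real)
General solution: y = C₁e^(2x) + C₂e^(3x)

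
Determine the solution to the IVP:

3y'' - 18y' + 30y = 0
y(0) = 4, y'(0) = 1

General solution: y = e^(3x)(C₁cos(x) + C₂sin(x))
Complex roots r = 3 ± i
Applying ICs: C₁ = 4, C₂ = -11
Particular solution: y = e^(3x)(4cos(x) - 11sin(x))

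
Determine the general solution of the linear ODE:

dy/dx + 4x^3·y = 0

Using integrating factor method:

General solution: y = Ce^(-x^4)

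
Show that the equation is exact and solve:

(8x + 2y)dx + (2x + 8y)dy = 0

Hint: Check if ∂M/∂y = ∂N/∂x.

Verify exactness: ∂M/∂y = ∂N/∂x ✓
Find F(x,y) such that ∂F/∂x = M, ∂F/∂y = N
Solution: 4x² + 2xy + 4y² = C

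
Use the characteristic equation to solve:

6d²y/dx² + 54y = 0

Characteristic equation: 6r² + 54 = 0
Divide by 6: r² + 9 = 0
Roots: r = ±3i (complex conjugates)
General solution: y = C₁cos(3x) + C₂sin(3x)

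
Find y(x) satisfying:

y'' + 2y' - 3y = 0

Characteristic equation: r² + 2r - 3 = 0
Roots: r = 1, -3 (distinct real)
General solution: y = C₁e^x + C₂e^(-3x)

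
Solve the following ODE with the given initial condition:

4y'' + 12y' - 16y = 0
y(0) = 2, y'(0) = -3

General solution: y = C₁e^x + C₂e^(-4x)
Applying ICs: C₁ = 1, C₂ = 1
Particular solution: y = e^x + e^(-4x)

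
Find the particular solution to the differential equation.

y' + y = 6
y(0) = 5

General solution: y = 6 + Ce^(-x)
Applying y(0) = 5: C = 5 - 6 = -1
Particular solution: y = 6 - e^(-x)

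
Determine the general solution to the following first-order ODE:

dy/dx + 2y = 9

Using integrating factor method:

General solution: y = 9/2 + Ce^(-2x)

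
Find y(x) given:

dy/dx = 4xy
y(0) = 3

General solution: y = Ce^(2x²)
Applying IC y(0) = 3:
Particular solution: y = 3e^(2x²)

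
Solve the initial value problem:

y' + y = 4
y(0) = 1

General solution: y = 4 + Ce^(-x)
Applying y(0) = 1: C = 1 - 4 = -3
Particular solution: y = 4 - 3e^(-x)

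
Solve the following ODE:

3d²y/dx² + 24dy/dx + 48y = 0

Characteristic equation: 3r² + 24r + 48 = 0
Divide by 3: r² + 8r + 16 = 0
Factored: (r + 4)² = 0
Repeated root: r = -4
General solution: y = (C₁ + C₂x)e^(-4x)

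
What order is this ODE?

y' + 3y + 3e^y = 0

The order is 1 (highest derivative is of order 1).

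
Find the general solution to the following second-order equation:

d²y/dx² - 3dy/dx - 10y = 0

Characteristic equation: r² - 3r - 10 = 0
Roots: r = 5, -2 (distinct real)
General solution: y = C₁e^(5x) + C₂e^(-2x)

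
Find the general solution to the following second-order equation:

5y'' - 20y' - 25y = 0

Characteristic equation: 5r² - 20r - 25 = 0
Divide by 5: r² - 4r - 5 = 0
Roots: r = 5, -1 (distinct real)
General solution: y = C₁e^(5x) + C₂e^(-x)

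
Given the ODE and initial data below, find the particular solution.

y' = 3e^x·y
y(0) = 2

General solution: y = Ce^(3e^x)
Applying IC y(0) = 2:
Particular solution: y = 2e^(3(e^x - 1))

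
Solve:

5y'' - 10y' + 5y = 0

Characteristic equation: 5r² - 10r + 5 = 0
Divide by 5: r² - 2r + 1 = 0
Factored: (r - 1)² = 0
Repeated root: r = 1
General solution: y = (C₁ + C₂x)e^x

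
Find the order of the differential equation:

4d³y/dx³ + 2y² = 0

The order is 3 (highest derivative is of order 3).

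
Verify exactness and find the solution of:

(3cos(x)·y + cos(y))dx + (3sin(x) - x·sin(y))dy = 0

Verify exactness: ∂M/∂y = ∂N/∂x ✓
Find F(x,y) such that ∂F/∂x = M, ∂F/∂y = N
Solution: 3sin(x)·y + x·cos(y) = C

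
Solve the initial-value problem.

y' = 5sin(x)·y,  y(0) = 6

General solution: y = Ce^(-5cos(x))
Applying IC y(0) = 6:
Particular solution: y = 6e^(5(1-cos(x)))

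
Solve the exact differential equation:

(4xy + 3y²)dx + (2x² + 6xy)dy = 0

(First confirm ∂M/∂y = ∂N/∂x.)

Verify exactness: ∂M/∂y = ∂N/∂x ✓
Find F(x,y) such that ∂F/∂x = M, ∂F/∂y = N
Solution: 2x²y + 3xy² = C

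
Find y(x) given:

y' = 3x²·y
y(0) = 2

General solution: y = Ce^(x³)
Applying IC y(0) = 2:
Particular solution: y = 2e^(x³)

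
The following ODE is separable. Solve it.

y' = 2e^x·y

Separating variables and integrating:
ln|y| = 2e^x + C

General solution: y = Ce^(2e^x)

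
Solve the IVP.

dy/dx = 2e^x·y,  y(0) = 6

General solution: y = Ce^(2e^x)
Applying IC y(0) = 6:
Particular solution: y = 6e^(2(e^x - 1))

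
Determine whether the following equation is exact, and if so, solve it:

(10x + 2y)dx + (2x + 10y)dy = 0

Verify exactness: ∂M/∂y = ∂N/∂x ✓
Find F(x,y) such that ∂F/∂x = M, ∂F/∂y = N
Solution: 5x² + 2xy + 5y² = C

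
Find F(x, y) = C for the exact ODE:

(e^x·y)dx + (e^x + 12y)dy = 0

Verify exactness: ∂M/∂y = ∂N/∂x ✓
Find F(x,y) such that ∂F/∂x = M, ∂F/∂y = N
Solution: e^x·y + 6y² = C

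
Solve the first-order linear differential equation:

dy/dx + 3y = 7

Using integrating factor method:

General solution: y = 7/3 + Ce^(-3x)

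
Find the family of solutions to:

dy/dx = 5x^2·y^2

Separating variables and integrating:
-1/y = 5x^3/3 + C

General solution: y^-1 = (-5/3)x^3 + C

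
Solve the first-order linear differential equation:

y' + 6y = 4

Using integrating factor method:

General solution: y = 2/3 + Ce^(-6x)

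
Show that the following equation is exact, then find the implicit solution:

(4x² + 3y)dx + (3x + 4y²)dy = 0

Verify exactness: ∂M/∂y = ∂N/∂x ✓
Find F(x,y) such that ∂F/∂x = M, ∂F/∂y = N
Solution: 4x³/3 + 3xy + 4y³/3 = C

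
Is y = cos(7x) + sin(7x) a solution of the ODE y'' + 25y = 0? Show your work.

Verification:
y'' = -49cos(7x) - 49sin(7x)
y'' + 25y ≠ 0 (frequency mismatch: got 49 instead of 25)

No, it is not a solution.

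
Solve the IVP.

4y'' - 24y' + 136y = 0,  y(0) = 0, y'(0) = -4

General solution: y = e^(3x)(C₁cos(5x) + C₂sin(5x))
Complex roots r = 3 ± 5i
Applying ICs: C₁ = 0, C₂ = -4/5
Particular solution: y = e^(3x)(-(4/5)sin(5x))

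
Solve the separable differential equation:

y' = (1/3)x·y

Separating variables and integrating:
ln|y| = x^2/6 + C

General solution: y = Ce^(x^2/6)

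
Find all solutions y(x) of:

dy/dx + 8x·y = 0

Using integrating factor method:

General solution: y = Ce^(-4x^2)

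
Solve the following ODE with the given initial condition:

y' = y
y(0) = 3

General solution: y = Ce^x
Applying IC y(0) = 3:
Particular solution: y = 3e^x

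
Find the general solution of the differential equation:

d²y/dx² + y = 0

Characteristic equation: r² + 1 = 0
Roots: r = ±i (complex conjugates)
General solution: y = C₁cos(x) + C₂sin(x)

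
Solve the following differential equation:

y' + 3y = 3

Using integrating factor method:

General solution: y = 1 + Ce^(-3x)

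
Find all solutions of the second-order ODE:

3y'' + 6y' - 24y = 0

Characteristic equation: 3r² + 6r - 24 = 0
Divide by 3: r² + 2r - 8 = 0
Roots: r = 2, -4 (distinct real)
General solution: y = C₁e^(2x) + C₂e^(-4x)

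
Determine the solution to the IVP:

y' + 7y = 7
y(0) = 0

General solution: y = 1 + Ce^(-7x)
Applying y(0) = 0: C = 0 - 1 = -1
Particular solution: y = 1 - e^(-7x)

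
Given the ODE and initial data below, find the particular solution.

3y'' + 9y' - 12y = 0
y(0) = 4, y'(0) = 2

General solution: y = C₁e^x + C₂e^(-4x)
Applying ICs: C₁ = 18/5, C₂ = 2/5
Particular solution: y = (18/5)e^x + (2/5)e^(-4x)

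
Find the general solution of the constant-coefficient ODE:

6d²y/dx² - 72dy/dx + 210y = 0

Characteristic equation: 6r² - 72r + 210 = 0
Divide by 6: r² - 12r + 35 = 0
Roots: r = 7, 5 (distinct real)
General solution: y = C₁e^(7x) + C₂e^(5x)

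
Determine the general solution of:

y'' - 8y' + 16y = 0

Characteristic equation: r² - 8r + 16 = 0
Factored: (r - 4)² = 0
Repeated root: r = 4
General solution: y = (C₁ + C₂x)e^(4x)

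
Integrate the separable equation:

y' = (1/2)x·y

Separating variables and integrating:
ln|y| = x^2/4 + C

General solution: y = Ce^(x^2/4)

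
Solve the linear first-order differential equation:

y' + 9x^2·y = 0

Using integrating factor method:

General solution: y = Ce^(-3x^3)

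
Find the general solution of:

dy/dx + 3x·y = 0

Using integrating factor method:

General solution: y = Ce^(-3x^2/2)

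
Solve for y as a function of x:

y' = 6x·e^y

Separating variables and integrating:
-e^(-y) = 3x² + C

General solution: y = -ln(C - 3x²)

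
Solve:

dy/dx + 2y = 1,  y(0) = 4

General solution: y = 1/2 + Ce^(-2x)
Applying y(0) = 4: C = 4 - 1/2 = 7/2
Particular solution: y = 1/2 + (7/2)e^(-2x)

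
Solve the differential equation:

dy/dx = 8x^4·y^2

Separating variables and integrating:
-1/y = 8x^5/5 + C

General solution: y^-1 = (-8/5)x^5 + C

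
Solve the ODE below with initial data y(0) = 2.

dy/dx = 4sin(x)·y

General solution: y = Ce^(-4cos(x))
Applying IC y(0) = 2:
Particular solution: y = 2e^(4(1-cos(x)))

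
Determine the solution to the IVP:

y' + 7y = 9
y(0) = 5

General solution: y = 9/7 + Ce^(-7x)
Applying y(0) = 5: C = 5 - 9/7 = 26/7
Particular solution: y = 9/7 + (26/7)e^(-7x)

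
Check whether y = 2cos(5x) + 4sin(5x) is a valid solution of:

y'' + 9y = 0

Verification:
y'' = -50cos(5x) - 100sin(5x)
y'' + 9y ≠ 0 (frequency mismatch: got 25 instead of 9)

No, it is not a solution.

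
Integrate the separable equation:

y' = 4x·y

Separating variables and integrating:
ln|y| = 2x^2 + C

General solution: y = Ce^(2x^2)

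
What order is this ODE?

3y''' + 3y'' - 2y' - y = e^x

The order is 3 (highest derivative is of order 3).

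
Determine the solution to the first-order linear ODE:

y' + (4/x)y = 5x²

Using integrating factor method:

General solution: y = (5/7)x^3 + Cx^(-4)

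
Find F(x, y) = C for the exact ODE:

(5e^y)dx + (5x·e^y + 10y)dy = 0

Verify exactness: ∂M/∂y = ∂N/∂x ✓
Find F(x,y) such that ∂F/∂x = M, ∂F/∂y = N
Solution: 5x·e^y + 5y² = C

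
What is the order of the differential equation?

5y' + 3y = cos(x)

The order is 1 (highest derivative is of order 1).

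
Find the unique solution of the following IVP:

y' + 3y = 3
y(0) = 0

General solution: y = 1 + Ce^(-3x)
Applying y(0) = 0: C = 0 - 1 = -1
Particular solution: y = 1 - e^(-3x)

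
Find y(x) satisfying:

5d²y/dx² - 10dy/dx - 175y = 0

Characteristic equation: 5r² - 10r - 175 = 0
Divide by 5: r² - 2r - 35 = 0
Roots: r = 7, -5 (distinct real)
General solution: y = C₁e^(7x) + C₂e^(-5x)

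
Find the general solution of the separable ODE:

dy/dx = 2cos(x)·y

Separating variables and integrating:
ln|y| = 2sin(x) + C

General solution: y = Ce^(2sin(x))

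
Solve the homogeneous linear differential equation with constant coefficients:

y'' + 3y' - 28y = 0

Characteristic equation: r² + 3r - 28 = 0
Roots: r = 4, -7 (distinct real)
General solution: y = C₁e^(4x) + C₂e^(-7x)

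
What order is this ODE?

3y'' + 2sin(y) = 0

The order is 2 (highest derivative is of order 2).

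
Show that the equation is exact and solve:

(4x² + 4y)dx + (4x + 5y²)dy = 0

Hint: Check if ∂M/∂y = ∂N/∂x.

Verify exactness: ∂M/∂y = ∂N/∂x ✓
Find F(x,y) such that ∂F/∂x = M, ∂F/∂y = N
Solution: 4x³/3 + 4xy + 5y³/3 = C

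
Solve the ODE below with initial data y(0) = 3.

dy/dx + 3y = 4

General solution: y = 4/3 + Ce^(-3x)
Applying y(0) = 3: C = 3 - 4/3 = 5/3
Particular solution: y = 4/3 + (5/3)e^(-3x)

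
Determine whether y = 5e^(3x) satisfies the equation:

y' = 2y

Verification:
y = 5e^(3x)
y' = 15e^(3x)
But 2y = 10e^(3x)
y' ≠ 2y — the derivative does not match

No, it is not a solution.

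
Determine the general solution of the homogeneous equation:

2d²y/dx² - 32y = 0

Characteristic equation: 2r² - 32 = 0
Divide by 2: r² - 16 = 0
Roots: r = 4, -4 (distinct real)
General solution: y = C₁e^(4x) + C₂e^(-4x)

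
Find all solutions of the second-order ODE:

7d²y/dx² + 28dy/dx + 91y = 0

Characteristic equation: 7r² + 28r + 91 = 0
Divide by 7: r² + 4r + 13 = 0
Roots: r = -2 ± 3i (complex conjugates)
General solution: y = e^(-2x)(C₁cos(3x) + C₂sin(3x))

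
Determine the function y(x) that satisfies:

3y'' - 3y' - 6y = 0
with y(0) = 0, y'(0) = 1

General solution: y = C₁e^(2x) + C₂e^(-x)
Applying ICs: C₁ = 1/3, C₂ = -1/3
Particular solution: y = (1/3)e^(2x) - (1/3)e^(-x)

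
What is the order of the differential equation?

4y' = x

The order is 1 (highest derivative is of order 1).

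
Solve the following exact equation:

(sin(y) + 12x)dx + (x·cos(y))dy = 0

Verify exactness: ∂M/∂y = ∂N/∂x ✓
Find F(x,y) such that ∂F/∂x = M, ∂F/∂y = N
Solution: x·sin(y) + 6x² = C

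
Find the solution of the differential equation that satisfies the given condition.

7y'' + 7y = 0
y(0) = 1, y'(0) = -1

General solution: y = C₁cos(x) + C₂sin(x)
Complex roots r = ±i
Applying ICs: C₁ = 1, C₂ = -1
Particular solution: y = cos(x) - sin(x)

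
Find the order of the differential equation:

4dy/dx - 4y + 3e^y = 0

The order is 1 (highest derivative is of order 1).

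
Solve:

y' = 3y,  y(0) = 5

General solution: y = Ce^(3x)
Applying IC y(0) = 5:
Particular solution: y = 5e^(3x)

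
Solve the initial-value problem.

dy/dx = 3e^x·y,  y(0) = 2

General solution: y = Ce^(3e^x)
Applying IC y(0) = 2:
Particular solution: y = 2e^(3(e^x - 1))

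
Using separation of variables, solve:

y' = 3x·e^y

Separating variables and integrating:
-e^(-y) = 3x²/2 + C

General solution: y = -ln(C - 3x²/2)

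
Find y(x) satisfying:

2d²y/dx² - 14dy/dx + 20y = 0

Characteristic equation: 2r² - 14r + 20 = 0
Divide by 2: r² - 7r + 10 = 0
Roots: r = 2, 5 (distinct real)
General solution: y = C₁e^(2x) + C₂e^(5x)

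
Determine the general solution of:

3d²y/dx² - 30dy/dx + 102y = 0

Characteristic equation: 3r² - 30r + 102 = 0
Divide by 3: r² - 10r + 34 = 0
Roots: r = 5 ± 3i (complex conjugates)
General solution: y = e^(5x)(C₁cos(3x) + C₂sin(3x))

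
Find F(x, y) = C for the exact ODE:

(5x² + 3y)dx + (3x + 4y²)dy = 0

Verify exactness: ∂M/∂y = ∂N/∂x ✓
Find F(x,y) such that ∂F/∂x = M, ∂F/∂y = N
Solution: 5x³/3 + 3xy + 4y³/3 = C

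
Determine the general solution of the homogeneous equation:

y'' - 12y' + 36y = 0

Characteristic equation: r² - 12r + 36 = 0
Factored: (r - 6)² = 0
Repeated root: r = 6
General solution: y = (C₁ + C₂x)e^(6x)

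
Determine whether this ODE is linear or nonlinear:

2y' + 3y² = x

Nonlinear (y² term)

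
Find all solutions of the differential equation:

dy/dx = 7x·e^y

Separating variables and integrating:
-e^(-y) = 7x²/2 + C

General solution: y = -ln(C - 7x²/2)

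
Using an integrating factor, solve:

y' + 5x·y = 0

Using integrating factor method:

General solution: y = Ce^(-5x^2/2)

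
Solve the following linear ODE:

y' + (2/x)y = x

Using integrating factor method:

General solution: y = (1/4)x^2 + Cx^(-2)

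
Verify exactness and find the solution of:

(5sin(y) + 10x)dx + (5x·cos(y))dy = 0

Verify exactness: ∂M/∂y = ∂N/∂x ✓
Find F(x,y) such that ∂F/∂x = M, ∂F/∂y = N
Solution: 5x·sin(y) + 5x² = C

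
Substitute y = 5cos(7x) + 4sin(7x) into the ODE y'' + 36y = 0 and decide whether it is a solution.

Verification:
y'' = -245cos(7x) - 196sin(7x)
y'' + 36y ≠ 0 (frequency mismatch: got 49 instead of 36)

No, it is not a solution.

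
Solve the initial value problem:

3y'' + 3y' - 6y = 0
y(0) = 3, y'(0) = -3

General solution: y = C₁e^x + C₂e^(-2x)
Applying ICs: C₁ = 1, C₂ = 2
Particular solution: y = e^x + 2e^(-2x)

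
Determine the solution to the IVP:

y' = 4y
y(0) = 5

General solution: y = Ce^(4x)
Applying IC y(0) = 5:
Particular solution: y = 5e^(4x)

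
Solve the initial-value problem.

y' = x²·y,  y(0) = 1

General solution: y = Ce^(x³/3)
Applying IC y(0) = 1:
Particular solution: y = e^(x³/3)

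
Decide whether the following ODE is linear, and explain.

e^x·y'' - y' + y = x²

Linear (y and its derivatives appear to the first power only, no products of y terms)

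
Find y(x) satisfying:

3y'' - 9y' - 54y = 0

Characteristic equation: 3r² - 9r - 54 = 0
Divide by 3: r² - 3r - 18 = 0
Roots: r = 6, -3 (distinct real)
General solution: y = C₁e^(6x) + C₂e^(-3x)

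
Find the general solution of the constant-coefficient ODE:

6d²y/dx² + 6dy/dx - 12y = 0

Characteristic equation: 6r² + 6r - 12 = 0
Divide by 6: r² + r - 2 = 0
Roots: r = 1, -2 (distinct real)
General solution: y = C₁e^x + C₂e^(-2x)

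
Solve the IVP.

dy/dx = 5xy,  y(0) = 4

General solution: y = Ce^(5x²/2)
Applying IC y(0) = 4:
Particular solution: y = 4e^(5x²/2)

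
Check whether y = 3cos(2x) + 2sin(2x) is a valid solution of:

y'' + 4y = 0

Verification:
y'' = -12cos(2x) - 8sin(2x)
y'' + 4y = 0 ✓

Yes, it is a solution.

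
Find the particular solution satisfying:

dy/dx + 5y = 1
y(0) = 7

General solution: y = 1/5 + Ce^(-5x)
Applying y(0) = 7: C = 7 - 1/5 = 34/5
Particular solution: y = 1/5 + (34/5)e^(-5x)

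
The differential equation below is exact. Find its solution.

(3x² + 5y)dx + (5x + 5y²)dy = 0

Verify exactness: ∂M/∂y = ∂N/∂x ✓
Find F(x,y) such that ∂F/∂x = M, ∂F/∂y = N
Solution: x³ + 5xy + 5y³/3 = C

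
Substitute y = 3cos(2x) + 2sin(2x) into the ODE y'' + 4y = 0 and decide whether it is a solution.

Verification:
y'' = -12cos(2x) - 8sin(2x)
y'' + 4y = 0 ✓

Yes, it is a solution.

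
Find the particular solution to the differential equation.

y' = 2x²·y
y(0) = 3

General solution: y = Ce^(2x³/3)
Applying IC y(0) = 3:
Particular solution: y = 3e^(2x³/3)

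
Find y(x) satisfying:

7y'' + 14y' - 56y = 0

Characteristic equation: 7r² + 14r - 56 = 0
Divide by 7: r² + 2r - 8 = 0
Roots: r = 2, -4 (distinct real)
General solution: y = C₁e^(2x) + C₂e^(-4x)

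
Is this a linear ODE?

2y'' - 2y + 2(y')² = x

No. Nonlinear ((y')² term)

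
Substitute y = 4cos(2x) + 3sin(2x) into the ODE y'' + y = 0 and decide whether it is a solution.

Verification:
y'' = -16cos(2x) - 12sin(2x)
y'' + y ≠ 0 (frequency mismatch: got 4 instead of 1)

No, it is not a solution.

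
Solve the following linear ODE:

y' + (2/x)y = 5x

Using integrating factor method:

General solution: y = (5/4)x^2 + Cx^(-2)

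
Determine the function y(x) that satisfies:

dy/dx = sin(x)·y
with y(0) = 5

General solution: y = Ce^(-cos(x))
Applying IC y(0) = 5:
Particular solution: y = 5e^(1-cos(x))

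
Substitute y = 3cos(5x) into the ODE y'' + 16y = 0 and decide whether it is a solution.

Verification:
y'' = -75cos(5x)
y'' + 16y ≠ 0 (frequency mismatch: got 25 instead of 16)

No, it is not a solution.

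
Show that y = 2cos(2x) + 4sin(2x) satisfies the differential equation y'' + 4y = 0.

Verification:
y'' = -8cos(2x) - 16sin(2x)
y'' + 4y = 0 ✓

Yes, it is a solution.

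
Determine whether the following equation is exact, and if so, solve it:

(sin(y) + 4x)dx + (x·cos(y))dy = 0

Verify exactness: ∂M/∂y = ∂N/∂x ✓
Find F(x,y) such that ∂F/∂x = M, ∂F/∂y = N
Solution: x·sin(y) + 2x² = C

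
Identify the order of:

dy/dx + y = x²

The order is 1 (highest derivative is of order 1).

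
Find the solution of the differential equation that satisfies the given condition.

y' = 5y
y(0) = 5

General solution: y = Ce^(5x)
Applying IC y(0) = 5:
Particular solution: y = 5e^(5x)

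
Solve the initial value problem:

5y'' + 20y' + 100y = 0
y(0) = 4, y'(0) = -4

General solution: y = e^(-2x)(C₁cos(4x) + C₂sin(4x))
Complex roots r = -2 ± 4i
Applying ICs: C₁ = 4, C₂ = 1
Particular solution: y = e^(-2x)(4cos(4x) + sin(4x))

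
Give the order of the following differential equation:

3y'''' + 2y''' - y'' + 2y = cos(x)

The order is 4 (highest derivative is of order 4).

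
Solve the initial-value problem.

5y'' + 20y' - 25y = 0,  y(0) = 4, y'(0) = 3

General solution: y = C₁e^x + C₂e^(-5x)
Applying ICs: C₁ = 23/6, C₂ = 1/6
Particular solution: y = (23/6)e^x + (1/6)e^(-5x)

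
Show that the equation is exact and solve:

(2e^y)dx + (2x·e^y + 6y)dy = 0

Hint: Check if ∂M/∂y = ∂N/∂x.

Verify exactness: ∂M/∂y = ∂N/∂x ✓
Find F(x,y) such that ∂F/∂x = M, ∂F/∂y = N
Solution: 2x·e^y + 3y² = C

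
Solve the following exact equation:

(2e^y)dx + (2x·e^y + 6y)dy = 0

Verify exactness: ∂M/∂y = ∂N/∂x ✓
Find F(x,y) such that ∂F/∂x = M, ∂F/∂y = N
Solution: 2x·e^y + 3y² = C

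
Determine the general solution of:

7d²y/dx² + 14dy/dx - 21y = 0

Characteristic equation: 7r² + 14r - 21 = 0
Divide by 7: r² + 2r - 3 = 0
Roots: r = 1, -3 (distinct real)
General solution: y = C₁e^x + C₂e^(-3x)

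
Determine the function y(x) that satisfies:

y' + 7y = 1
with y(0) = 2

General solution: y = 1/7 + Ce^(-7x)
Applying y(0) = 2: C = 2 - 1/7 = 13/7
Particular solution: y = 1/7 + (13/7)e^(-7x)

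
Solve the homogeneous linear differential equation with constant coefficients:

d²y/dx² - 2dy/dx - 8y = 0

Characteristic equation: r² - 2r - 8 = 0
Roots: r = 4, -2 (distinct real)
General solution: y = C₁e^(4x) + C₂e^(-2x)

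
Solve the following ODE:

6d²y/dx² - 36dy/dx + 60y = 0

Characteristic equation: 6r² - 36r + 60 = 0
Divide by 6: r² - 6r + 10 = 0
Roots: r = 3 ± i (complex conjugates)
General solution: y = e^(3x)(C₁cos(x) + C₂sin(x))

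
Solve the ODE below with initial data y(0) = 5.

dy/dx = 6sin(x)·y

General solution: y = Ce^(-6cos(x))
Applying IC y(0) = 5:
Particular solution: y = 5e^(6(1-cos(x)))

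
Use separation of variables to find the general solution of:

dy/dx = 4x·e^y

Separating variables and integrating:
-e^(-y) = 2x² + C

General solution: y = -ln(C - 2x²)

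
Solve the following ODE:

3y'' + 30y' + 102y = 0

Characteristic equation: 3r² + 30r + 102 = 0
Divide by 3: r² + 10r + 34 = 0
Roots: r = -5 ± 3i (complex conjugates)
General solution: y = e^(-5x)(C₁cos(3x) + C₂sin(3x))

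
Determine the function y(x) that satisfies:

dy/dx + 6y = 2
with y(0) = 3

General solution: y = 1/3 + Ce^(-6x)
Applying y(0) = 3: C = 3 - 1/3 = 8/3
Particular solution: y = 1/3 + (8/3)e^(-6x)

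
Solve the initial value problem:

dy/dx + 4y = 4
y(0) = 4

General solution: y = 1 + Ce^(-4x)
Applying y(0) = 4: C = 4 - 1 = 3
Particular solution: y = 1 + 3e^(-4x)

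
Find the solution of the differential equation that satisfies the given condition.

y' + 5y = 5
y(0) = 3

General solution: y = 1 + Ce^(-5x)
Applying y(0) = 3: C = 3 - 1 = 2
Particular solution: y = 1 + 2e^(-5x)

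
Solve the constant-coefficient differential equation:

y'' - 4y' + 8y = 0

Characteristic equation: r² - 4r + 8 = 0
Roots: r = 2 ± 2i (complex conjugates)
General solution: y = e^(2x)(C₁cos(2x) + C₂sin(2x))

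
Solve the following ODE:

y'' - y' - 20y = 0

Characteristic equation: r² - r - 20 = 0
Roots: r = 5, -4 (distinct real)
General solution: y = C₁e^(5x) + C₂e^(-4x)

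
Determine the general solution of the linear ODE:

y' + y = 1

Using integrating factor method:

General solution: y = 1 + Ce^(-x)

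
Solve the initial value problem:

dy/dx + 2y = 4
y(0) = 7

General solution: y = 2 + Ce^(-2x)
Applying y(0) = 7: C = 7 - 2 = 5
Particular solution: y = 2 + 5e^(-2x)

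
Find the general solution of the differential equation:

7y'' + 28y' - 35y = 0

Characteristic equation: 7r² + 28r - 35 = 0
Divide by 7: r² + 4r - 5 = 0
Roots: r = 1, -5 (distinct real)
General solution: y = C₁e^x + C₂e^(-5x)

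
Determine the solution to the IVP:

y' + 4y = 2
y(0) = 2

General solution: y = 1/2 + Ce^(-4x)
Applying y(0) = 2: C = 2 - 1/2 = 3/2
Particular solution: y = 1/2 + (3/2)e^(-4x)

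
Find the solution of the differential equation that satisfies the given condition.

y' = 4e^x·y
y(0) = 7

General solution: y = Ce^(4e^x)
Applying IC y(0) = 7:
Particular solution: y = 7e^(4(e^x - 1))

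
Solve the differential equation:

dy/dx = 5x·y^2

Separating variables and integrating:
-1/y = 5x^2/2 + C

General solution: y^-1 = (-5/2)x^2 + C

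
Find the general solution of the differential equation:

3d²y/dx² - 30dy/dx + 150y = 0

Characteristic equation: 3r² - 30r + 150 = 0
Divide by 3: r² - 10r + 50 = 0
Roots: r = 5 ± 5i (complex conjugates)
General solution: y = e^(5x)(C₁cos(5x) + C₂sin(5x))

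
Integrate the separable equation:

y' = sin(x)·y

Separating variables and integrating:
ln|y| = -cos(x) + C

General solution: y = Ce^(-cos(x))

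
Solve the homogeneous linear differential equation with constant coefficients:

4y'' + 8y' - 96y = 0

Characteristic equation: 4r² + 8r - 96 = 0
Divide by 4: r² + 2r - 24 = 0
Roots: r = 4, -6 (distinct real)
General solution: y = C₁e^(4x) + C₂e^(-6x)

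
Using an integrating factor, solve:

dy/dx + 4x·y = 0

Using integrating factor method:

General solution: y = Ce^(-2x^2)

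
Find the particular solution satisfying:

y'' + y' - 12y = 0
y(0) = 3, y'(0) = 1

General solution: y = C₁e^(3x) + C₂e^(-4x)
Applying ICs: C₁ = 13/7, C₂ = 8/7
Particular solution: y = (13/7)e^(3x) + (8/7)e^(-4x)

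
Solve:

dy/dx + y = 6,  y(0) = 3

General solution: y = 6 + Ce^(-x)
Applying y(0) = 3: C = 3 - 6 = -3
Particular solution: y = 6 - 3e^(-x)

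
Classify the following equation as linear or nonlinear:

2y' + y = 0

Linear (y and its derivatives appear to the first power only, no products of y terms)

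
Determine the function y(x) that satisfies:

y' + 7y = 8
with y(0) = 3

General solution: y = 8/7 + Ce^(-7x)
Applying y(0) = 3: C = 3 - 8/7 = 13/7
Particular solution: y = 8/7 + (13/7)e^(-7x)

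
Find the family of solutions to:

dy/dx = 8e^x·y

Separating variables and integrating:
ln|y| = 8e^x + C

General solution: y = Ce^(8e^x)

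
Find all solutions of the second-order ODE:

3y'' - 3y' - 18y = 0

Characteristic equation: 3r² - 3r - 18 = 0
Divide by 3: r² - r - 6 = 0
Roots: r = 3, -2 (distinct real)
General solution: y = C₁e^(3x) + C₂e^(-2x)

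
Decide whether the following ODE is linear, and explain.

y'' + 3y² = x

Nonlinear (y² term)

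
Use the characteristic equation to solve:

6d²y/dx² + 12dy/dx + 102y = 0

Characteristic equation: 6r² + 12r + 102 = 0
Divide by 6: r² + 2r + 17 = 0
Roots: r = -1 ± 4i (complex conjugates)
General solution: y = e^(-x)(C₁cos(4x) + C₂sin(4x))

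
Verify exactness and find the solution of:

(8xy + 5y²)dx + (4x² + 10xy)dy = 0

Verify exactness: ∂M/∂y = ∂N/∂x ✓
Find F(x,y) such that ∂F/∂x = M, ∂F/∂y = N
Solution: 4x²y + 5xy² = C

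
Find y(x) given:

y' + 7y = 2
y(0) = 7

General solution: y = 2/7 + Ce^(-7x)
Applying y(0) = 7: C = 7 - 2/7 = 47/7
Particular solution: y = 2/7 + (47/7)e^(-7x)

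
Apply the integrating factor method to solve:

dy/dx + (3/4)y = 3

Using integrating factor method:

General solution: y = 4 + Ce^(-3x/4)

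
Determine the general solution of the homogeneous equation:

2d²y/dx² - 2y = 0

Characteristic equation: 2r² - 2 = 0
Divide by 2: r² - 1 = 0
Roots: r = 1, -1 (distinct real)
General solution: y = C₁e^x + C₂e^(-x)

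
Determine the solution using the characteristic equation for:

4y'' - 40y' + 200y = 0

Characteristic equation: 4r² - 40r + 200 = 0
Divide by 4: r² - 10r + 50 = 0
Roots: r = 5 ± 5i (complex conjugates)
General solution: y = e^(5x)(C₁cos(5x) + C₂sin(5x))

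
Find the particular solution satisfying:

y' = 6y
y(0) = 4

General solution: y = Ce^(6x)
Applying IC y(0) = 4:
Particular solution: y = 4e^(6x)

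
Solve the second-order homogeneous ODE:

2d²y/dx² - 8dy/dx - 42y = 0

Characteristic equation: 2r² - 8r - 42 = 0
Divide by 2: r² - 4r - 21 = 0
Roots: r = 7, -3 (distinct real)
General solution: y = C₁e^(7x) + C₂e^(-3x)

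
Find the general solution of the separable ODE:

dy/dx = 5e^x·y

Separating variables and integrating:
ln|y| = 5e^x + C

General solution: y = Ce^(5e^x)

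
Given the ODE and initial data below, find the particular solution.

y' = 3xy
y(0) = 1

General solution: y = Ce^(3x²/2)
Applying IC y(0) = 1:
Particular solution: y = e^(3x²/2)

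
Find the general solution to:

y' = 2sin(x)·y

Separating variables and integrating:
ln|y| = -2cos(x) + C

General solution: y = Ce^(-2cos(x))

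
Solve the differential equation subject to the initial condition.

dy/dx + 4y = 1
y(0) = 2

General solution: y = 1/4 + Ce^(-4x)
Applying y(0) = 2: C = 2 - 1/4 = 7/4
Particular solution: y = 1/4 + (7/4)e^(-4x)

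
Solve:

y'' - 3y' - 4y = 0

Characteristic equation: r² - 3r - 4 = 0
Roots: r = 4, -1 (distinct real)
General solution: y = C₁e^(4x) + C₂e^(-x)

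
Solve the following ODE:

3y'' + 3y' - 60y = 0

Characteristic equation: 3r² + 3r - 60 = 0
Divide by 3: r² + r - 20 = 0
Roots: r = 4, -5 (distinct real)
General solution: y = C₁e^(4x) + C₂e^(-5x)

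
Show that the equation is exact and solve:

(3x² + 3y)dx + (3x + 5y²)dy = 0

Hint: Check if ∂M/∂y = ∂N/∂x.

Verify exactness: ∂M/∂y = ∂N/∂x ✓
Find F(x,y) such that ∂F/∂x = M, ∂F/∂y = N
Solution: x³ + 3xy + 5y³/3 = C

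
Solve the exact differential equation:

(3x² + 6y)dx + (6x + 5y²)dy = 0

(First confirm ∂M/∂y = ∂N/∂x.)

Verify exactness: ∂M/∂y = ∂N/∂x ✓
Find F(x,y) such that ∂F/∂x = M, ∂F/∂y = N
Solution: x³ + 6xy + 5y³/3 = C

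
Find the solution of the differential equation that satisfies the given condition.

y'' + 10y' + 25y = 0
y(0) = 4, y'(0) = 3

General solution: y = (C₁ + C₂x)e^(-5x)
Repeated root r = -5
Applying ICs: C₁ = 4, C₂ = 23
Particular solution: y = (4 + 23x)e^(-5x)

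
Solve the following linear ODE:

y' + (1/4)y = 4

Using integrating factor method:

General solution: y = 16 + Ce^(-x/4)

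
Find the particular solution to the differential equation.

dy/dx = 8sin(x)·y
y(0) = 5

General solution: y = Ce^(-8cos(x))
Applying IC y(0) = 5:
Particular solution: y = 5e^(8(1-cos(x)))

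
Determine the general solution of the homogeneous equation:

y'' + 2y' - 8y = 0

Characteristic equation: r² + 2r - 8 = 0
Roots: r = 2, -4 (distinct real)
General solution: y = C₁e^(2x) + C₂e^(-4x)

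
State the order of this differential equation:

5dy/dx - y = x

The order is 1 (highest derivative is of order 1).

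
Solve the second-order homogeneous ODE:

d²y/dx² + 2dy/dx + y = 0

Characteristic equation: r² + 2r + 1 = 0
Factored: (r + 1)² = 0
Repeated root: r = -1
General solution: y = (C₁ + C₂x)e^(-x)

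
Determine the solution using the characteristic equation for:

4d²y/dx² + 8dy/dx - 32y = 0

Characteristic equation: 4r² + 8r - 32 = 0
Divide by 4: r² + 2r - 8 = 0
Roots: r = 2, -4 (distinct real)
General solution: y = C₁e^(2x) + C₂e^(-4x)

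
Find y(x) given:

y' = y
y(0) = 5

General solution: y = Ce^x
Applying IC y(0) = 5:
Particular solution: y = 5e^x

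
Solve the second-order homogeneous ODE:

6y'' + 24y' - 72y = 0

Characteristic equation: 6r² + 24r - 72 = 0
Divide by 6: r² + 4r - 12 = 0
Roots: r = 2, -6 (distinct real)
General solution: y = C₁e^(2x) + C₂e^(-6x)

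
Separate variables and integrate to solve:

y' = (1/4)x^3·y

Separating variables and integrating:
ln|y| = x^4/16 + C

General solution: y = Ce^(x^4/16)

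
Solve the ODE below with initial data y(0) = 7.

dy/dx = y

General solution: y = Ce^x
Applying IC y(0) = 7:
Particular solution: y = 7e^x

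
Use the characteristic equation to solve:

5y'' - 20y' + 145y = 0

Characteristic equation: 5r² - 20r + 145 = 0
Divide by 5: r² - 4r + 29 = 0
Roots: r = 2 ± 5i (complex conjugates)
General solution: y = e^(2x)(C₁cos(5x) + C₂sin(5x))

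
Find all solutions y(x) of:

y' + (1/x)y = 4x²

Using integrating factor method:

General solution: y = x^3 + C/x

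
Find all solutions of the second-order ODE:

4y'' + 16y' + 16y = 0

Characteristic equation: 4r² + 16r + 16 = 0
Divide by 4: r² + 4r + 4 = 0
Factored: (r + 2)² = 0
Repeated root: r = -2
General solution: y = (C₁ + C₂x)e^(-2x)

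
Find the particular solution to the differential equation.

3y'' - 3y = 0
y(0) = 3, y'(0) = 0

General solution: y = C₁e^x + C₂e^(-x)
Applying ICs: C₁ = 3/2, C₂ = 3/2
Particular solution: y = (3/2)e^x + (3/2)e^(-x)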